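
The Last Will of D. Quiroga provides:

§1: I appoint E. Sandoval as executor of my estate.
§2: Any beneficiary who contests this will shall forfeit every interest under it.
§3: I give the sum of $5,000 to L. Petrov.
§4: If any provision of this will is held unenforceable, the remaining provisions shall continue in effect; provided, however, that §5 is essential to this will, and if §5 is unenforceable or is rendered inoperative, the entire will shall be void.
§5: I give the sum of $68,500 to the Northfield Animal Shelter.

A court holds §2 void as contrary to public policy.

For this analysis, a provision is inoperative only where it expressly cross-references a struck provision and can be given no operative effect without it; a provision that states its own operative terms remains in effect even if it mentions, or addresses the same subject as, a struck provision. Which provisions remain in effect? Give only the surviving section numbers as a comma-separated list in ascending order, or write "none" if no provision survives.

§2 is struck. No other provision's operative terms depend on §2. §4 makes §5 an essential term, but §5 is unaffected, so the severability proviso in §4 preserves the remaining provisions. The provisions still in force are §1, §3, §4, and §5.

1, 3, 4, 5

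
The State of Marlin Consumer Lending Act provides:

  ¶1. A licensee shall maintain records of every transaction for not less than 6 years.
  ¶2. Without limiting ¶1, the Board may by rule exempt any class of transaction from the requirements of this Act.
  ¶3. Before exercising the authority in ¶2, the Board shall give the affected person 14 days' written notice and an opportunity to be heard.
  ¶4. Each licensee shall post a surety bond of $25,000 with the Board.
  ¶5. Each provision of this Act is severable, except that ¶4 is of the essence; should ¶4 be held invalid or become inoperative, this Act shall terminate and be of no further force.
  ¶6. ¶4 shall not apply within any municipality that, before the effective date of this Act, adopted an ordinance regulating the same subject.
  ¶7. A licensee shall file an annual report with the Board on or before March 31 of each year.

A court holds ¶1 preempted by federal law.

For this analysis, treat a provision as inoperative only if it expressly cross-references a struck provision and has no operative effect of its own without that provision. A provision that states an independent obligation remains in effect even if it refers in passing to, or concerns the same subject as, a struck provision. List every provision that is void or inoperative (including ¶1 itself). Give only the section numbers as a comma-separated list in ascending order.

1

¶1 is struck. Although ¶2 refers to ¶1, its operative terms do not depend on ¶1, so it remains in effect. Nothing else in the Act is defined by reference to ¶1. ¶5 makes ¶4 an essential term, but ¶4 is unaffected, so the severability proviso in ¶5 preserves the remaining provisions. ¶2, ¶3, ¶4, ¶5, ¶6, and ¶7 remain in effect.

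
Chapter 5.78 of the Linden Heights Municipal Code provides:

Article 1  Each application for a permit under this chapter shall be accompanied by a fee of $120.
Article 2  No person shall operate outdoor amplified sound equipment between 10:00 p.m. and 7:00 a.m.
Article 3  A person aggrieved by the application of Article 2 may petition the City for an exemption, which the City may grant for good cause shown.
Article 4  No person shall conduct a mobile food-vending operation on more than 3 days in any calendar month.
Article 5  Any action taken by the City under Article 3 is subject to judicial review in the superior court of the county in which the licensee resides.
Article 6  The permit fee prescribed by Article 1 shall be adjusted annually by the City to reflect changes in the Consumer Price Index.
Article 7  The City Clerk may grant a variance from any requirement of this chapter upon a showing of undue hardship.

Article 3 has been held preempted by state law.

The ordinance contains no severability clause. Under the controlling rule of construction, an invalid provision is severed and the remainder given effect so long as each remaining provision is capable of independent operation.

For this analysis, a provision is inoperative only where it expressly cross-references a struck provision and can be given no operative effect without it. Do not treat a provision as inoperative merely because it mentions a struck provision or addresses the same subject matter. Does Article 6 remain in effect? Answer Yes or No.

Article 3 is struck. Article 5 merely fixes the judicial-review right for Article 3; with Article 3 gone it has nothing to operate on and falls away. Under the stated default rule, only provisions that cannot operate independently fall away; the rest are enforced. The provisions still in force are Article 1, Article 2, Article 4, Article 6, and Article 7. Article 6 is among the surviving provisions, so the answer is yes.

Yes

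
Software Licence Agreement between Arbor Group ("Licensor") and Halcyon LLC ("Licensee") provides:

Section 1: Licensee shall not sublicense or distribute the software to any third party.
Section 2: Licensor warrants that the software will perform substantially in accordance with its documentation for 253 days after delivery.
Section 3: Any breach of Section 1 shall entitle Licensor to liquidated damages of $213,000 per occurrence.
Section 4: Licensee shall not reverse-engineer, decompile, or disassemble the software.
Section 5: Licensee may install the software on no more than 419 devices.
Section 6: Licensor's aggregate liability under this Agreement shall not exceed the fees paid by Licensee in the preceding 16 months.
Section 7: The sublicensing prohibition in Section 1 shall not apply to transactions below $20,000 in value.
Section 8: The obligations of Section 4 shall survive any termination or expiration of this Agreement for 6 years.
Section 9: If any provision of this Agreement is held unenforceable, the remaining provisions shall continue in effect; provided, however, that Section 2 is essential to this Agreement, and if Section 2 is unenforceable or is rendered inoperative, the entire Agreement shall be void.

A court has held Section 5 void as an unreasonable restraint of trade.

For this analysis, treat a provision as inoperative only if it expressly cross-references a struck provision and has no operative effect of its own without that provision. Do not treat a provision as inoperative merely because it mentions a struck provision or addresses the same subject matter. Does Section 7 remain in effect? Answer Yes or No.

Yes

Section 5 is struck. No other provision's operative terms depend on Section 5. Section 9 makes Section 2 an essential term, but Section 2 is unaffected, so the severability proviso in Section 9 preserves the remaining provisions. Section 1, Section 2, Section 3, Section 4, Section 6, Section 7, Section 8, and Section 9 remain in effect. Section 7 is among the surviving provisions, so the answer is yes.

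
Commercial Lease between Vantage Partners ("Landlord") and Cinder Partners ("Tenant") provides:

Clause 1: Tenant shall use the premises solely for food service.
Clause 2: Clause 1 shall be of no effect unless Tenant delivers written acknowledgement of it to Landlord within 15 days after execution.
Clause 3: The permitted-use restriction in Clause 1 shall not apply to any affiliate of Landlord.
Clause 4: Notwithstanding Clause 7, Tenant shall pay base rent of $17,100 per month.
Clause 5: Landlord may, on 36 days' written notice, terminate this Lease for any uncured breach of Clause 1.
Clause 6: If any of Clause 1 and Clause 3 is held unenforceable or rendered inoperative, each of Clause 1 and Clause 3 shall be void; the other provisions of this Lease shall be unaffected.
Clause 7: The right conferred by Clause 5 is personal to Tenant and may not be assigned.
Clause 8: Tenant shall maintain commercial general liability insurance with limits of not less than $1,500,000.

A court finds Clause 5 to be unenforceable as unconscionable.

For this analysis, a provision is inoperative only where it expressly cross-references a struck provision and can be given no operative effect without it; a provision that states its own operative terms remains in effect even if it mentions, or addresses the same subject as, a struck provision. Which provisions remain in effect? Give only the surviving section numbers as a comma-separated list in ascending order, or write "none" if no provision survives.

1, 2, 3, 4, 6, 8

Clause 5 is struck. Clause 7 operates only by reference to Clause 5, so it falls with Clause 5. Although Clause 4 refers to Clause 7, its operative terms do not depend on Clause 7, so it remains in effect. Clause 6 ties Clause 1 and Clause 3 together, but none of those is affected here; the remaining provisions continue in force under Clause 6. The provisions still in force are Clause 1, Clause 2, Clause 3, Clause 4, Clause 6, and Clause 8.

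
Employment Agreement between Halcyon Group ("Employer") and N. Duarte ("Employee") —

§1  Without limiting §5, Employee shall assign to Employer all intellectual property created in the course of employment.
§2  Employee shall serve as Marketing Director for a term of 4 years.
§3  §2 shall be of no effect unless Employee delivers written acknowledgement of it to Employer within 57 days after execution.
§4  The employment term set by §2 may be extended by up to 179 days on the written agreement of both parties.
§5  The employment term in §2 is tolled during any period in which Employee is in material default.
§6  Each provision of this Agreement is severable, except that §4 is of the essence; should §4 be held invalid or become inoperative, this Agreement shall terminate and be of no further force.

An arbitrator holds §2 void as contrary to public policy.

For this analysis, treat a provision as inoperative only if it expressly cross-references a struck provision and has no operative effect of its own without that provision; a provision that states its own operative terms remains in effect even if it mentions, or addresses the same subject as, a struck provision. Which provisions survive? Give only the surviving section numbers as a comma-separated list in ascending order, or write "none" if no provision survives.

§2 is struck. The only function of §3 is the acknowledgement condition for §2, so it cannot stand once §2 is removed. The whole of §4 is the extension of the employment term, defined by reference to §2, so §4 cannot stand once §2 is removed. §5 operates only by reference to §2, so it falls with §2. §6 makes §4 an essential term, and §4 has been rendered inoperative by the cascade; under §6, the entire Agreement is therefore void. No provision of the Agreement survives.

none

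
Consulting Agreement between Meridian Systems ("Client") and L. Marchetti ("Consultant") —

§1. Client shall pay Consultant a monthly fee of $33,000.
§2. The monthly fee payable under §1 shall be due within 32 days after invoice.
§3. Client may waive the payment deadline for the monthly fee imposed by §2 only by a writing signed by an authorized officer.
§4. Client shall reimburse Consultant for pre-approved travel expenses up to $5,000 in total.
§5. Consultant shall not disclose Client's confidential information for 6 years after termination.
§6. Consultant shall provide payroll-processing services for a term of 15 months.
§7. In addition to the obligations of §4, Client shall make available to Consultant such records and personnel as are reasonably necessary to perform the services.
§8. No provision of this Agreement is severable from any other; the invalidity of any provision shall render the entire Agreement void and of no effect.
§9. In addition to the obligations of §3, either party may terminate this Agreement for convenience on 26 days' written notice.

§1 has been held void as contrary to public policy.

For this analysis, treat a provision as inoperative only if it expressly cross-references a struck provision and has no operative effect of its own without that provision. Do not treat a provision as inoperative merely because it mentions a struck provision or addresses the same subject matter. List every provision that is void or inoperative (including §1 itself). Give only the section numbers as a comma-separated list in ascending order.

1, 2, 3, 4, 5, 6, 7, 8, 9

§1 is struck. §2 does nothing except set the payment deadline for the monthly fee by reference to §1; with §1 gone it has no independent effect and is inoperative. §3 has no operative effect of its own apart from §2 and is therefore inoperative. §8 provides that the Agreement is not severable, so the invalidity of any one provision voids the entire Agreement. No provision of the Agreement survives.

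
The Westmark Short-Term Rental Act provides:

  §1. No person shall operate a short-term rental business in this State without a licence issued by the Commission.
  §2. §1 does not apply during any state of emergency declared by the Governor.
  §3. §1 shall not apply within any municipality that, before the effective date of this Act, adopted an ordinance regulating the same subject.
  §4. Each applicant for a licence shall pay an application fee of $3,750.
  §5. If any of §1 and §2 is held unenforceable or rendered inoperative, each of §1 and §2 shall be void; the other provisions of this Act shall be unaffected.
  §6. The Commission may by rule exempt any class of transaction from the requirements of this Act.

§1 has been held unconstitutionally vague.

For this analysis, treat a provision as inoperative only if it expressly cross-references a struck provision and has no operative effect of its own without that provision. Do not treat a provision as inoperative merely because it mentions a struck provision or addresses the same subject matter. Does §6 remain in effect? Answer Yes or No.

§1 is struck. The only function of §2 is the emergency suspension of §1, so it cannot stand once §1 is removed. The only function of §3 is the local-preemption carve-out from §1, so it cannot stand once §1 is removed. §5 declares §1 and §2 mutually dependent; since one of them has fallen, all of them are of no effect. The remainder continues in force under §5. §4, §5, and §6 remain in effect. §6 is among the surviving provisions, so the answer is yes.

Yes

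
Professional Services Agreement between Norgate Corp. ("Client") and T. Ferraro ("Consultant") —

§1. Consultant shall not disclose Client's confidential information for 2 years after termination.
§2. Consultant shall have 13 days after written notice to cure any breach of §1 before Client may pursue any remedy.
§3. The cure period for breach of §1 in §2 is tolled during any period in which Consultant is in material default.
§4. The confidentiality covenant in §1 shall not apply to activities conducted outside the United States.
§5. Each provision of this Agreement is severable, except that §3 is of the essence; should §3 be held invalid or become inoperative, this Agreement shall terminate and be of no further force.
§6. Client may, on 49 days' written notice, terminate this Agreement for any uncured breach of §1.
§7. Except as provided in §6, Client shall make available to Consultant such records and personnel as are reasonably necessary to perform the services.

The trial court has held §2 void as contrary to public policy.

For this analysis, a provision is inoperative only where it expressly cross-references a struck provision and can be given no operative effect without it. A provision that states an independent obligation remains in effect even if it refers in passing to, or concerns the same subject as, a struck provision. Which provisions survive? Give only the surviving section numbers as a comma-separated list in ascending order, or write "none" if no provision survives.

§2 is struck. §3 operates only by reference to §2, so it falls with §2. §5 makes §3 an essential term, and §3 has been rendered inoperative by the cascade; under §5, the entire Agreement is therefore void. No provision of the Agreement survives.

none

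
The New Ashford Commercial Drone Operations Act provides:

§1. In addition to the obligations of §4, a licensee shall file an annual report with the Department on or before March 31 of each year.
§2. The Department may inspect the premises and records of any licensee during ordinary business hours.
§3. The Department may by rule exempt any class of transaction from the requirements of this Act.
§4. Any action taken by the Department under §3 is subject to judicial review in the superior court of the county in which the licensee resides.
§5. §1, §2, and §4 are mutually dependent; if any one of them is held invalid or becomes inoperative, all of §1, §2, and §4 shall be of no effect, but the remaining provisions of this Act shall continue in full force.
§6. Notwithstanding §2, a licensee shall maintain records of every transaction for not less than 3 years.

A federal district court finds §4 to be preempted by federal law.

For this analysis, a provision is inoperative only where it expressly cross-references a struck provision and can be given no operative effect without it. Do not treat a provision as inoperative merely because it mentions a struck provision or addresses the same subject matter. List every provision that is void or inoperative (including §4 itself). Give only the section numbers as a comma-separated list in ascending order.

1, 2, 4

§4 is struck. Although §6 refers to §2, its operative terms do not depend on §2, so it remains in effect. No other provision's operative terms depend on §4. §5 declares §1, §2, and §4 mutually dependent; since one of them has fallen, all of them are of no effect. That brings down §1 and §2 as well. The remainder continues in force under §5. That leaves §3, §5, and §6 in effect.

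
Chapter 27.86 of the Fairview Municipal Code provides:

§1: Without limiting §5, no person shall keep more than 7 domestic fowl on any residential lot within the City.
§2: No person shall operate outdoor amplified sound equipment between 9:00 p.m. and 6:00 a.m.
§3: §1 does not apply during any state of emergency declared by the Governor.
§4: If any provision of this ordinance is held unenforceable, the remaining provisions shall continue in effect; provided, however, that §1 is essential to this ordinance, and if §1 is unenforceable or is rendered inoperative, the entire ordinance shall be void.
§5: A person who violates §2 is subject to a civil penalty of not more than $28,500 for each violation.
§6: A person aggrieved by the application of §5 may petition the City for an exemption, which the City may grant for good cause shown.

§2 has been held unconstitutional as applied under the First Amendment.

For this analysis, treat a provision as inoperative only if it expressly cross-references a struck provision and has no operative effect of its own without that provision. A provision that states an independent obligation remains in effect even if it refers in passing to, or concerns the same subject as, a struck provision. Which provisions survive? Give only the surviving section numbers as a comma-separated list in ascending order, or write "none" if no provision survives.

1, 3, 4

§2 is struck. §5 has no operative effect of its own apart from §2 and is therefore inoperative. §6 operates only by reference to §5, so it falls with §5. §1 mentions §5 but its own obligation stands independently of §5, so §1 is not affected. §4 makes §1 an essential term, but §1 is unaffected, so the severability proviso in §4 preserves the remaining provisions. That leaves §1, §3, and §4 in effect.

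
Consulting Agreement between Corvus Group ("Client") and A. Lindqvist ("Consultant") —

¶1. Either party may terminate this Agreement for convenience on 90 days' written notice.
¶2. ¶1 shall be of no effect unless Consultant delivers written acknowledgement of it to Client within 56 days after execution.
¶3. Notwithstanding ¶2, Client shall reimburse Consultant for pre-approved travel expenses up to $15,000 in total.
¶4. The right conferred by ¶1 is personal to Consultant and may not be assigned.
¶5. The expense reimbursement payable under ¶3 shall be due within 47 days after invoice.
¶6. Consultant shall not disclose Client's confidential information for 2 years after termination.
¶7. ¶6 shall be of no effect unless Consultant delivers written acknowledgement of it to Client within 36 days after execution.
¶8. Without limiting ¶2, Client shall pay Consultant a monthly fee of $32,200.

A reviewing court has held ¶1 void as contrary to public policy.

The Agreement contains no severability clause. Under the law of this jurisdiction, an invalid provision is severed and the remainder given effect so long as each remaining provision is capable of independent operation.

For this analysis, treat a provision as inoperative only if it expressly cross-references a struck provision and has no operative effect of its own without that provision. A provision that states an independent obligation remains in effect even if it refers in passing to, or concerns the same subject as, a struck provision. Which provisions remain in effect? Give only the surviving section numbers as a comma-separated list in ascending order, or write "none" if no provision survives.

¶1 is struck. ¶2 merely fixes the acknowledgement condition for ¶1; with ¶1 gone it has nothing to operate on and falls away. ¶4 has no operative effect of its own apart from ¶1 and is therefore inoperative. Although ¶8 refers to ¶2, its operative terms do not depend on ¶2, so it remains in effect. ¶3 mentions ¶2 but its own obligation stands independently of ¶2, so ¶3 is not affected. Under the stated default rule, only provisions that cannot operate independently fall away; the rest are enforced. That leaves ¶3, ¶5, ¶6, ¶7, and ¶8 in effect.

3, 5, 6, 7, 8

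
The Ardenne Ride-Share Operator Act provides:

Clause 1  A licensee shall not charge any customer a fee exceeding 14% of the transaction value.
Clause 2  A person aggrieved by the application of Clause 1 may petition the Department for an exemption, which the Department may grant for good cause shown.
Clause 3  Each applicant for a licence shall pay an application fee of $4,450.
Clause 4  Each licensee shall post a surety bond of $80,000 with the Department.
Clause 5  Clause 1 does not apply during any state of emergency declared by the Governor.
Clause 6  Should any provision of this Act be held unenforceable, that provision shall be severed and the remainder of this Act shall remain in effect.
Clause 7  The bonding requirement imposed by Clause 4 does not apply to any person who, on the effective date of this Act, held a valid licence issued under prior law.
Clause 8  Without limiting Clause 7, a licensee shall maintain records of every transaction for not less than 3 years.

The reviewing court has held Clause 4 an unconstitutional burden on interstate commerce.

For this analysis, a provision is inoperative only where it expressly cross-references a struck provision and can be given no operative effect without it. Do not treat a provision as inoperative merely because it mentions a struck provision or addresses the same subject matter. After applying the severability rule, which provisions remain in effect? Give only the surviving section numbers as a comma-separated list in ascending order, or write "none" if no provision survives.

Clause 4 is struck. The only function of Clause 7 is the grandfather exemption from Clause 4, so it cannot stand once Clause 4 is removed. Clause 8 mentions Clause 7 but its own obligation stands independently of Clause 7, so Clause 8 is not affected. Under the severability clause in Clause 6, the remaining provisions continue in force. Clause 1, Clause 2, Clause 3, Clause 5, Clause 6, and Clause 8 remain in effect.

1, 2, 3, 5, 6, 8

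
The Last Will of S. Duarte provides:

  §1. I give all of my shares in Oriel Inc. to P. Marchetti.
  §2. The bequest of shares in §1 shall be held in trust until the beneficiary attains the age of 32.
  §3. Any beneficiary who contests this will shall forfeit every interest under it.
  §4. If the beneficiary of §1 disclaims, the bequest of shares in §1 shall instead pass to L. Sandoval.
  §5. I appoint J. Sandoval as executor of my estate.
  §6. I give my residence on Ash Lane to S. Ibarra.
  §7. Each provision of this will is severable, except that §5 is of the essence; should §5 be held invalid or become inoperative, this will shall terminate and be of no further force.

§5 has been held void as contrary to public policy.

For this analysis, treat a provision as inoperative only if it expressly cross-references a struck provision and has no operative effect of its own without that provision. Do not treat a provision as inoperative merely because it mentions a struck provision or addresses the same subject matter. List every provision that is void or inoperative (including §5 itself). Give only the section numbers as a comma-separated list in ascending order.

§5 is struck. Nothing else in the will is defined by reference to §5. §7 makes §5 an essential term, and §5 is the provision held invalid; under §7, the entire will is therefore void. No provision of the will survives.

1, 2, 3, 4, 5, 6, 7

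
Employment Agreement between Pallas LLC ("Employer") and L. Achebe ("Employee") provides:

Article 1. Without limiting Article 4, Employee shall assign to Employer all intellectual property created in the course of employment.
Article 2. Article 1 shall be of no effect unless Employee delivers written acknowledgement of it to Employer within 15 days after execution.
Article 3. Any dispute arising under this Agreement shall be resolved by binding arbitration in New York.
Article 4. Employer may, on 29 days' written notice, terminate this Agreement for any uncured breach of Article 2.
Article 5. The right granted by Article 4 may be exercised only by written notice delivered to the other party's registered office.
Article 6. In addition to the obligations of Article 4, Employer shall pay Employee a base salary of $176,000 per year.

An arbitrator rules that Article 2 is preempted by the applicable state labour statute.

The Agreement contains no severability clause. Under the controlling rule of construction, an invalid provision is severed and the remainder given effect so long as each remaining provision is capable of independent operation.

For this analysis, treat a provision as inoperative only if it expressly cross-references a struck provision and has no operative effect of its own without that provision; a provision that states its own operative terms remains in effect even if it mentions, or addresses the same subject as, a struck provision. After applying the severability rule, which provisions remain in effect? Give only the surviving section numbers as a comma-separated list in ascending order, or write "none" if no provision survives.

Article 2 is struck. The only function of Article 4 is the termination right for breach of Article 2, so it cannot stand once Article 2 is removed. The only function of Article 5 is the notice requirement for Article 4, so it cannot stand once Article 4 is removed. Article 1 mentions Article 4 but its own obligation stands independently of Article 4, so Article 1 is not affected. Article 6 mentions Article 4 but its own obligation stands independently of Article 4, so Article 6 is not affected. With no severability clause, the stated default rule severs what cannot stand and enforces each remaining provision that can operate on its own. The provisions still in force are Article 1, Article 3, and Article 6.

1, 3, 6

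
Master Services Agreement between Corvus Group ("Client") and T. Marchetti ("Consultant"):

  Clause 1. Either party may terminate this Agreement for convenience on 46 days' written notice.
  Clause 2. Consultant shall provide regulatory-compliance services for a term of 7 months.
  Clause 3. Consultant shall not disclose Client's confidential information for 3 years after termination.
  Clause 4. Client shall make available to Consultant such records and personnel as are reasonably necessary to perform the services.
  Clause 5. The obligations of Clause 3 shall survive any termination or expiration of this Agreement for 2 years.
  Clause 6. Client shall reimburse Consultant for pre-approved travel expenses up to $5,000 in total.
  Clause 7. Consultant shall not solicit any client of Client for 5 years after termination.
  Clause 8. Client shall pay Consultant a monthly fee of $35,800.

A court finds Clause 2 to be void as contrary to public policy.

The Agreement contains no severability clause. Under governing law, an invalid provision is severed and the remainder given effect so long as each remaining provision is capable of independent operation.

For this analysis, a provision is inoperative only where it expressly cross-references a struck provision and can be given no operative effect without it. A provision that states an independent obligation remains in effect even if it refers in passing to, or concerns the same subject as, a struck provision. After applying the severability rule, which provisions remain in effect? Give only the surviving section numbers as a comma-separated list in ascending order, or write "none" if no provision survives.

1, 3, 4, 5, 6, 7, 8

Clause 2 is struck. No other provision's operative terms depend on Clause 2. With no severability clause, the stated default rule severs what cannot stand and enforces each remaining provision that can operate on its own. Clause 1, Clause 3, Clause 4, Clause 5, Clause 6, Clause 7, and Clause 8 remain in effect.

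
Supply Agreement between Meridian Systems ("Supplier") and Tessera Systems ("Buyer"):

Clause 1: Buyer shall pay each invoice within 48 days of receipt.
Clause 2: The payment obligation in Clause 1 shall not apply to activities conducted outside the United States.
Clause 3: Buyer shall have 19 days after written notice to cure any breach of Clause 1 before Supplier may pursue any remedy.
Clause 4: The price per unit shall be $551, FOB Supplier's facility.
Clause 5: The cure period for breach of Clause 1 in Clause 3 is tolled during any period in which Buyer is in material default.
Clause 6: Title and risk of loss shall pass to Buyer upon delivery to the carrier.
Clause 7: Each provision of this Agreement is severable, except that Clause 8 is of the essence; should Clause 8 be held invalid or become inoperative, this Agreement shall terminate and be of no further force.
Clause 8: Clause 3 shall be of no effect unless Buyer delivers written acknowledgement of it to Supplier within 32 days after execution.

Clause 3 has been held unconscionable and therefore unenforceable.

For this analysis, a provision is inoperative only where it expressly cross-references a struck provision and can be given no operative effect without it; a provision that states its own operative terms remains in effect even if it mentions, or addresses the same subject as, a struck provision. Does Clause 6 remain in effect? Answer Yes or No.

Clause 3 is struck. The whole of Clause 5 is the tolling of the cure period for breach of Clause 1, defined by reference to Clause 3, so Clause 5 cannot stand once Clause 3 is removed. Clause 8 operates only by reference to Clause 3, so it falls with Clause 3. Clause 7 makes Clause 8 an essential term, and Clause 8 has been rendered inoperative by the cascade; under Clause 7, the entire Agreement is therefore void. No provision of the Agreement survives. Clause 6 is among the inoperative provisions, so the answer is no.

No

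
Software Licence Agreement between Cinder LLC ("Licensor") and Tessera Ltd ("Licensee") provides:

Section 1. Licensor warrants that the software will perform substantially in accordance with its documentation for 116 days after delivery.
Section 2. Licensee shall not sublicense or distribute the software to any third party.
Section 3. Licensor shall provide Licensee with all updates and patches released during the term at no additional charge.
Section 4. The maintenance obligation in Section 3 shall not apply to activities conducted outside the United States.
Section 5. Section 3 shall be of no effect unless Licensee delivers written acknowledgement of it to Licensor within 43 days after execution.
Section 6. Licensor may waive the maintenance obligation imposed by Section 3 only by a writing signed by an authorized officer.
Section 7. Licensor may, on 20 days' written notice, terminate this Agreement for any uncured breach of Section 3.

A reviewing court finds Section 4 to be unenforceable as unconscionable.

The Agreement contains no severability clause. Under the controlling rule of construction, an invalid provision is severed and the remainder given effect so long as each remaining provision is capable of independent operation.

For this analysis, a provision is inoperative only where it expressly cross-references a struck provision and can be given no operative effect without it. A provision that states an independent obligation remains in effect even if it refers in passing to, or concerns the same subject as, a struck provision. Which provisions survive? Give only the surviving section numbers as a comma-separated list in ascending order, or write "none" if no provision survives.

1, 2, 3, 5, 6, 7

Section 4 is struck. No other provision's operative terms depend on Section 4. With no severability clause, the stated default rule severs what cannot stand and enforces each remaining provision that can operate on its own. That leaves Section 1, Section 2, Section 3, Section 5, Section 6, and Section 7 in effect.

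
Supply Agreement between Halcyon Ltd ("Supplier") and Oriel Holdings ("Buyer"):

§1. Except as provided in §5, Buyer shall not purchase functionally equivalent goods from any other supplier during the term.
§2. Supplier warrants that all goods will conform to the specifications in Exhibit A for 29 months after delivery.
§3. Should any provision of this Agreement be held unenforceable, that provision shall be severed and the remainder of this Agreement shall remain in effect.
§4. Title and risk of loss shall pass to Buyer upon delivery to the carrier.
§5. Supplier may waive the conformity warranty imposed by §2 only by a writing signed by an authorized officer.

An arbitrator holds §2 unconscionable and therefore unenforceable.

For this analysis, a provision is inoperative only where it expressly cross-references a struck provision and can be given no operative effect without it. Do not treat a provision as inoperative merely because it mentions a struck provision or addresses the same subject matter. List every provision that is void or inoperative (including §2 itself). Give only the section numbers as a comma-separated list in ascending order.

§2 is struck. §5 has no operative effect of its own apart from §2 and is therefore inoperative. §1 mentions §5 but its own obligation stands independently of §5, so §1 is not affected. §3 is a severability clause and preserves every provision that can still be given independent effect. That leaves §1, §3, and §4 in effect.

2, 5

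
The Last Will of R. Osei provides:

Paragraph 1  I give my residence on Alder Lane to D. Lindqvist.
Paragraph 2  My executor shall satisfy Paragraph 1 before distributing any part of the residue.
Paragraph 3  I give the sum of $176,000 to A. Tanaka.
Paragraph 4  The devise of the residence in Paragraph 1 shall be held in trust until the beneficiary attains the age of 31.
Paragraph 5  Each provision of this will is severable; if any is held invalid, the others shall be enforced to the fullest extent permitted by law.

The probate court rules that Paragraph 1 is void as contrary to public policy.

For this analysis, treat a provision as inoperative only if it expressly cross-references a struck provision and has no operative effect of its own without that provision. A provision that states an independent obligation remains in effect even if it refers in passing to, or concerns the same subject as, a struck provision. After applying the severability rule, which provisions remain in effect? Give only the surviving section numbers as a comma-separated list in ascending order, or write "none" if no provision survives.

3, 5

Paragraph 1 is struck. Paragraph 2 merely fixes the priority direction for Paragraph 1; with Paragraph 1 gone it has nothing to operate on and falls away. Paragraph 4 operates only by reference to Paragraph 1, so it falls with Paragraph 1. Under the severability clause in Paragraph 5, the remaining provisions continue in force. The provisions still in force are Paragraph 3 and Paragraph 5.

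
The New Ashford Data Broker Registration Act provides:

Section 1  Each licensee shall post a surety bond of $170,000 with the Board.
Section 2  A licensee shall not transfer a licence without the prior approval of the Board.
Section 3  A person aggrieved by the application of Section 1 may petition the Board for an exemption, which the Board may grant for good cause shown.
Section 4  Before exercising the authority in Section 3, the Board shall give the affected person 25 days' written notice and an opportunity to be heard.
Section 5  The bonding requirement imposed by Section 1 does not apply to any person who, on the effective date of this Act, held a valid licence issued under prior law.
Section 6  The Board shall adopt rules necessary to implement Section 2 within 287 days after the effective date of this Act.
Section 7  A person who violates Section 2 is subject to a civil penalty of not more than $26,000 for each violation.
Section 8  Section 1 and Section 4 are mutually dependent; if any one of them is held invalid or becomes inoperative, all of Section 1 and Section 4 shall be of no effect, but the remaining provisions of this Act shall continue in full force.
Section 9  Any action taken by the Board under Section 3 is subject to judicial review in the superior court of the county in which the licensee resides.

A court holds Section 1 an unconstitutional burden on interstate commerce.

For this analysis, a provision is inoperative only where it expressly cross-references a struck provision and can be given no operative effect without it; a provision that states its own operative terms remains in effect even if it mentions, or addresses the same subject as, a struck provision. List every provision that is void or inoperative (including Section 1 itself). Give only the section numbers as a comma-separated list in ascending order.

1, 3, 4, 5, 9

Section 1 is struck. The only function of Section 3 is the exemption procedure for Section 1, so it cannot stand once Section 1 is removed. Section 5 operates only by reference to Section 1, so it falls with Section 1. Section 4 operates only by reference to Section 3, so it falls with Section 3. Section 9 has no operative effect of its own apart from Section 3 and is therefore inoperative. Section 8 declares Section 1 and Section 4 mutually dependent; since one of them has fallen, all of them are of no effect. The remainder continues in force under Section 8. The provisions still in force are Section 2, Section 6, Section 7, and Section 8.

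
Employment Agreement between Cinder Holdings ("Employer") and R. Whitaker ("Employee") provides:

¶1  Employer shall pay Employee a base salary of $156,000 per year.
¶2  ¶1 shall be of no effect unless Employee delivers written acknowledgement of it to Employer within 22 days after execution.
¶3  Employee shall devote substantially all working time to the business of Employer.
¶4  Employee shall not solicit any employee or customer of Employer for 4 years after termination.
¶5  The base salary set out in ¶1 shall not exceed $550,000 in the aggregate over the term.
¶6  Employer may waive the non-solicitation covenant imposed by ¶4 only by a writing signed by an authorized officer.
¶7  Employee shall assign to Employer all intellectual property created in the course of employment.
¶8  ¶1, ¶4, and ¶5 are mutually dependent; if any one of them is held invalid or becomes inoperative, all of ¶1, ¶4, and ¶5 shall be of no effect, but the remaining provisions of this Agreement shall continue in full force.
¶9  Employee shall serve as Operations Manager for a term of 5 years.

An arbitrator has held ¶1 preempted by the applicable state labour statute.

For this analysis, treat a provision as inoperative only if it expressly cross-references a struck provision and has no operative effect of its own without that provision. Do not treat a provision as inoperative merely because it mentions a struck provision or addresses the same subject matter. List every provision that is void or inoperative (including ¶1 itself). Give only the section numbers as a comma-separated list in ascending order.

¶1 is struck. The only function of ¶2 is the acknowledgement condition for ¶1, so it cannot stand once ¶1 is removed. ¶5 operates only by reference to ¶1, so it falls with ¶1. ¶8 declares ¶1, ¶4, and ¶5 mutually dependent; since one of them has fallen, all of them are of no effect. That brings down ¶4 as well. ¶6 in turn depends solely on a provision now struck and likewise falls. The remainder continues in force under ¶8. ¶3, ¶7, ¶8, and ¶9 remain in effect.

1, 2, 4, 5, 6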